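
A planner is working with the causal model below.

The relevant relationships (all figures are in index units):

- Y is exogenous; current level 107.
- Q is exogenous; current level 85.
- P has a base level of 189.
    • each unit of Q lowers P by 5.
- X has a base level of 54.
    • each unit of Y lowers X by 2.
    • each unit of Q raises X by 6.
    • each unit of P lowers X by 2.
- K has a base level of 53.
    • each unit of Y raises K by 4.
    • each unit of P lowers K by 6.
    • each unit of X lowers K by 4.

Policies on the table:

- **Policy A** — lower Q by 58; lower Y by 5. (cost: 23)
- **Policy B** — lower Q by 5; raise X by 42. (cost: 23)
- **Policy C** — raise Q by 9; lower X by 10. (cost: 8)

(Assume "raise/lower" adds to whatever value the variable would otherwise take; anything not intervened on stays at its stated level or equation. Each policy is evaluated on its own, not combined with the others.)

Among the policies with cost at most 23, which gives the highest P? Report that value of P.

Policy A (Q − 58, Y − 5):
  Q = 85 − 58 = 27
  P = 189 − 5·27 = 54
Policy B (Q − 5, X + 42):
  Q = 85 − 5 = 80
  P = 189 − 5·80 = -211
Policy C (Q + 9, X − 10):
  Q = 85 + 9 = 94
  P = 189 − 5·94 = -281
Comparing — Policy A: P=54, Policy B: P=-211, Policy C: P=-281. Highest is 54 (Policy A).

54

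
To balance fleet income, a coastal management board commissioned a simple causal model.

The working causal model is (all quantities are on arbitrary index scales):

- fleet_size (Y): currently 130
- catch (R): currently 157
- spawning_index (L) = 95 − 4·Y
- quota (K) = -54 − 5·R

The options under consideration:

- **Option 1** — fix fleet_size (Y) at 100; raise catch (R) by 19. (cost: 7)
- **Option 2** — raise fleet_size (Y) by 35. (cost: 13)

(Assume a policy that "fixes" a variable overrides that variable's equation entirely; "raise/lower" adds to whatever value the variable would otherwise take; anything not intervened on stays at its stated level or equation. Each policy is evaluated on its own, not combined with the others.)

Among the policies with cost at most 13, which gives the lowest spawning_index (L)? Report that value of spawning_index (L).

-565

Option 1 (Y := 100, R + 19):
  Y = 100
  L = 95 − 4·100 = -305
Option 2 (Y + 35):
  Y = 130 + 35 = 165
  L = 95 − 4·165 = -565
Comparing — Option 1: L=-305, Option 2: L=-565. Lowest is -565 (Option 2).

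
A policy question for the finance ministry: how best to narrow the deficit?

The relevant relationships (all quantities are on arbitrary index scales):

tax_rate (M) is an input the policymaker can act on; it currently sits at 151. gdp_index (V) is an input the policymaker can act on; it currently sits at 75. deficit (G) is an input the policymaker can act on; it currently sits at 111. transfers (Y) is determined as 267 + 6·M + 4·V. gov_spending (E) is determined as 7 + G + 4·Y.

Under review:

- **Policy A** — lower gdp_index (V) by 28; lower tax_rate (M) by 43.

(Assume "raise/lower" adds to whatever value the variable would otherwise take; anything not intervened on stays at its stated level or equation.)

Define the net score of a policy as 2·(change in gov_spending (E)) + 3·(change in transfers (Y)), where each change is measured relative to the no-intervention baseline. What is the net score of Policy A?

Baseline:
  M = 151
  V = 75
  G = 111
  Y = 267 + 6·151 + 4·75 = 1473
  E = 7 + 111 + 4·1473 = 6010
Policy A (V − 28, M − 43):
  M = 151 − 43 = 108
  V = 75 − 28 = 47
  G = 111
  Y = 267 + 6·108 + 4·47 = 1103
  E = 7 + 111 + 4·1103 = 4530
ΔE = 4530 − 6010 = -1480; ΔY = 1103 − 1473 = -370
Score = 2·(-1480) + 3·(-370) = -4070

-4070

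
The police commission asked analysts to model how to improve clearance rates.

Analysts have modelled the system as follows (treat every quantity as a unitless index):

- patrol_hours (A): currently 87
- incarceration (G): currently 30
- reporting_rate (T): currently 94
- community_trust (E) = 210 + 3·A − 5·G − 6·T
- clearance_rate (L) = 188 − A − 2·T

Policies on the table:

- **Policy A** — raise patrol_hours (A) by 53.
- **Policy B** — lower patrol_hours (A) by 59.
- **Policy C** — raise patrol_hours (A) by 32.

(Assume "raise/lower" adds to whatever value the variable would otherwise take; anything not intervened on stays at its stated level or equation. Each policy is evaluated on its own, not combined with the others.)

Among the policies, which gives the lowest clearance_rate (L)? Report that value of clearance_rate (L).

-140

Policy A (A + 53):
  A = 87 + 53 = 140
  T = 94
  L = 188 − 140 − 2·94 = -140
Policy B (A − 59):
  A = 87 − 59 = 28
  T = 94
  L = 188 − 28 − 2·94 = -28
Policy C (A + 32):
  A = 87 + 32 = 119
  T = 94
  L = 188 − 119 − 2·94 = -119
Comparing — Policy A: L=-140, Policy B: L=-28, Policy C: L=-119. Lowest is -140 (Policy A).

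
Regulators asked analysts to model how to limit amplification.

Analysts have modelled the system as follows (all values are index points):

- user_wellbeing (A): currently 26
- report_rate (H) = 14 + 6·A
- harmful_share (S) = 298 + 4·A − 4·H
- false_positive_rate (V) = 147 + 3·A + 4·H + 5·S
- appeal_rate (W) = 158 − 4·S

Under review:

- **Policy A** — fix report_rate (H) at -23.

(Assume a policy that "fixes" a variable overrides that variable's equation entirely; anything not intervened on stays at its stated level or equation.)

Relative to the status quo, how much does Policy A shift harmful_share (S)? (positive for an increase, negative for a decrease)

772

Baseline:
  A = 26
  H = 14 + 6·26 = 170
  S = 298 + 4·26 − 4·170 = -278
Policy A (H := -23):
  A = 26
  H = -23
  S = 298 + 4·26 − 4·(-23) = 494
Change in S: 494 − (-278) = 772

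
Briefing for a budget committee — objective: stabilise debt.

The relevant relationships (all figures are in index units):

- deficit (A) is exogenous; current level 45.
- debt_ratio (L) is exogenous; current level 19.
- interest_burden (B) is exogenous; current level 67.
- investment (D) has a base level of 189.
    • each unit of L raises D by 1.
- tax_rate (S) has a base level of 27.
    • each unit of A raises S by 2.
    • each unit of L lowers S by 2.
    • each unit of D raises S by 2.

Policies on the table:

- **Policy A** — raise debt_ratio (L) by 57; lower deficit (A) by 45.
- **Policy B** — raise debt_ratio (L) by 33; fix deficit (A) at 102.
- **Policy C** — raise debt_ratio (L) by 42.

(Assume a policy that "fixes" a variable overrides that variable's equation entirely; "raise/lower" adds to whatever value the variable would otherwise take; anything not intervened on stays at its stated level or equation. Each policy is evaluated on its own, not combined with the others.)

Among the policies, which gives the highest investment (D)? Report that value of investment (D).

Policy A (L + 57, A − 45):
  L = 19 + 57 = 76
  D = 189 + 76 = 265
Policy B (L + 33, A := 102):
  L = 19 + 33 = 52
  D = 189 + 52 = 241
Policy C (L + 42):
  L = 19 + 42 = 61
  D = 189 + 61 = 250
Comparing — Policy A: D=265, Policy B: D=241, Policy C: D=250. Highest is 265 (Policy A).

265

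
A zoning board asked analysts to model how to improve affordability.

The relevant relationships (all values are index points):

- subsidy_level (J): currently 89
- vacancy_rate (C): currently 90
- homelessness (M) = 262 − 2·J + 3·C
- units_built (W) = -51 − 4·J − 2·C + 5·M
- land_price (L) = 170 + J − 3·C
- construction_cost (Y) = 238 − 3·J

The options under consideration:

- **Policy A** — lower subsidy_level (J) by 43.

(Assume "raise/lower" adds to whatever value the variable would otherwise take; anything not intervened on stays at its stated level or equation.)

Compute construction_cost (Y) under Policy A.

Policy A (J − 43):
  J = 89 − 43 = 46
  Y = 238 − 3·46 = 100

100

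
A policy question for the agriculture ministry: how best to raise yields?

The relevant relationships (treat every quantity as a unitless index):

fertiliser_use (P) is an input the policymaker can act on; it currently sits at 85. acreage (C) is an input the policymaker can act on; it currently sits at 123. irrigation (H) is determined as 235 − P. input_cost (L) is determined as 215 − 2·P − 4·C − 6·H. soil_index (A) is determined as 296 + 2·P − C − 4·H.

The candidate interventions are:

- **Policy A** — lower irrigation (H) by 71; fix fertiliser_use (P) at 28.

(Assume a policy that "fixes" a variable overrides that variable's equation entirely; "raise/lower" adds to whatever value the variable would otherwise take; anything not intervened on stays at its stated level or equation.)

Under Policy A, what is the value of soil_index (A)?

Policy A (H − 71, P := 28):
  P = 28
  C = 123
  H = 235 − 28 (−71 from intervention) = 136
  A = 296 + 2·28 − 123 − 4·136 = -315

-315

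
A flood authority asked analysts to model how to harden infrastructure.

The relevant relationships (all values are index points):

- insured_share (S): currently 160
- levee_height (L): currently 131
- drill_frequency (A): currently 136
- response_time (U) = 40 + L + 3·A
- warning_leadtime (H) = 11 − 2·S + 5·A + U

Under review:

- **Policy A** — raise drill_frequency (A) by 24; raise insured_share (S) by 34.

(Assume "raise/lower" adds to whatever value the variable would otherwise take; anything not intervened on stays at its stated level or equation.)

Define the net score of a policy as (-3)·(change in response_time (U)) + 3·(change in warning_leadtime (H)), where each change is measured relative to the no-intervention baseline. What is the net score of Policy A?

156

Baseline:
  S = 160
  L = 131
  A = 136
  U = 40 + 131 + 3·136 = 579
  H = 11 − 2·160 + 5·136 + 579 = 950
Policy A (A + 24, S + 34):
  S = 160 + 34 = 194
  L = 131
  A = 136 + 24 = 160
  U = 40 + 131 + 3·160 = 651
  H = 11 − 2·194 + 5·160 + 651 = 1074
ΔU = 651 − 579 = 72; ΔH = 1074 − 950 = 124
Score = (-3)·72 + 3·124 = 156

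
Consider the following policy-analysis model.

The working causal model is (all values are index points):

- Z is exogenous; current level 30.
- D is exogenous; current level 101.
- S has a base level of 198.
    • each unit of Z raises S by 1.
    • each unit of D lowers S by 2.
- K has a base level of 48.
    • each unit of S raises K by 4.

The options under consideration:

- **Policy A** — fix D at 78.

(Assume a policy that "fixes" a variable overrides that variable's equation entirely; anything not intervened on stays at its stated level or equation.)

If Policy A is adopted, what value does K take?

Policy A (D := 78):
  Z = 30
  D = 78
  S = 198 + 30 − 2·78 = 72
  K = 48 + 4·72 = 336

336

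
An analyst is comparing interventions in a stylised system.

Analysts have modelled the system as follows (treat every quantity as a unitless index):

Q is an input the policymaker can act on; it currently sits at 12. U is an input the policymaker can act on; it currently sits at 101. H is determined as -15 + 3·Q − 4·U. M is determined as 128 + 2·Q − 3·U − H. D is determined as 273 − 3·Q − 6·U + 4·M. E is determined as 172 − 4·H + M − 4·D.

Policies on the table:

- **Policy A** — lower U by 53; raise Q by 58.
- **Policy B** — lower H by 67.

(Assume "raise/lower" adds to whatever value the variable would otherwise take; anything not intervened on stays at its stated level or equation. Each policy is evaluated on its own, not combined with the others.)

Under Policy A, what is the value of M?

Policy A (U − 53, Q + 58):
  Q = 12 + 58 = 70
  U = 101 − 53 = 48
  H = -15 + 3·70 − 4·48 = 3
  M = 128 + 2·70 − 3·48 − 3 = 121

121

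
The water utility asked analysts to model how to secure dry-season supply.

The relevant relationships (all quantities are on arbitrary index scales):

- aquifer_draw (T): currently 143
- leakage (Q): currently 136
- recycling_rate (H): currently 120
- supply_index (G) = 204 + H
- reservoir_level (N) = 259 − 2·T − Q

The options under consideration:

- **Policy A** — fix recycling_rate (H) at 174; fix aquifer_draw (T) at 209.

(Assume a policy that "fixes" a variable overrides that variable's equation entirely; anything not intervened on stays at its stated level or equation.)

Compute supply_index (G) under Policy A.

378

Policy A (H := 174, T := 209):
  H = 174
  G = 204 + 174 = 378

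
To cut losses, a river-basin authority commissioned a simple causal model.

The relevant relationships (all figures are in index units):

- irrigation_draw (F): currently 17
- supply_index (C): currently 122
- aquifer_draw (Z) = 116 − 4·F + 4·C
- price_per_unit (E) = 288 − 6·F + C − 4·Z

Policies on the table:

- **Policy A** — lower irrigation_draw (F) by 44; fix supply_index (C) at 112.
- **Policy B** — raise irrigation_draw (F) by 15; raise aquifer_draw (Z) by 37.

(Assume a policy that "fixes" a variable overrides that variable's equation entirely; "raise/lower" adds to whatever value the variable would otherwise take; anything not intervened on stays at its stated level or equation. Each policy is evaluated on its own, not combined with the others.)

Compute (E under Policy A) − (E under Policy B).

Policy A (F − 44, C := 112):
  F = 17 − 44 = -27
  C = 112
  Z = 116 − 4·(-27) + 4·112 = 672
  E = 288 − 6·(-27) + 112 − 4·672 = -2126
Policy B (F + 15, Z + 37):
  F = 17 + 15 = 32
  C = 122
  Z = 116 − 4·32 + 4·122 (+37 from intervention) = 513
  E = 288 − 6·32 + 122 − 4·513 = -1834
E: -2126 − (-1834) = -292

-292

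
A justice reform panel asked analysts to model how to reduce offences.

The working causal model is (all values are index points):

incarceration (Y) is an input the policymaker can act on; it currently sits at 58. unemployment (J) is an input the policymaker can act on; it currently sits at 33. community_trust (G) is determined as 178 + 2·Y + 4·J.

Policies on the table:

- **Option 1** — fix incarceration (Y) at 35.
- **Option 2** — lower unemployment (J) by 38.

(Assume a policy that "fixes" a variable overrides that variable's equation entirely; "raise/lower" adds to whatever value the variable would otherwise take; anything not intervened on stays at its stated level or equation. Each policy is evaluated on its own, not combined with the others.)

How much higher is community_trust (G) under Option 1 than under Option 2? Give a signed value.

Option 1 (Y := 35):
  Y = 35
  J = 33
  G = 178 + 2·35 + 4·33 = 380
Option 2 (J − 38):
  Y = 58
  J = 33 − 38 = -5
  G = 178 + 2·58 + 4·(-5) = 274
G: 380 − 274 = 106

106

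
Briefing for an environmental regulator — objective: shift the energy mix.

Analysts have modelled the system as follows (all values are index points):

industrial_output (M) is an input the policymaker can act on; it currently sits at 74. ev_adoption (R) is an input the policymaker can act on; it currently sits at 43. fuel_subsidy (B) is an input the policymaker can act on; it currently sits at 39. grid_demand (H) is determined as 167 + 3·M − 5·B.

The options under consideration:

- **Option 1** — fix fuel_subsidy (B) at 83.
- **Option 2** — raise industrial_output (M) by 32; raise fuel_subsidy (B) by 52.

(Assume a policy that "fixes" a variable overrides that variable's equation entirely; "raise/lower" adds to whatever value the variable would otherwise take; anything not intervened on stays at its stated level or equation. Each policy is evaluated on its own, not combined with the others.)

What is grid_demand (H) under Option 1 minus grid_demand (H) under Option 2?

Option 1 (B := 83):
  M = 74
  B = 83
  H = 167 + 3·74 − 5·83 = -26
Option 2 (M + 32, B + 52):
  M = 74 + 32 = 106
  B = 39 + 52 = 91
  H = 167 + 3·106 − 5·91 = 30
H: -26 − 30 = -56

-56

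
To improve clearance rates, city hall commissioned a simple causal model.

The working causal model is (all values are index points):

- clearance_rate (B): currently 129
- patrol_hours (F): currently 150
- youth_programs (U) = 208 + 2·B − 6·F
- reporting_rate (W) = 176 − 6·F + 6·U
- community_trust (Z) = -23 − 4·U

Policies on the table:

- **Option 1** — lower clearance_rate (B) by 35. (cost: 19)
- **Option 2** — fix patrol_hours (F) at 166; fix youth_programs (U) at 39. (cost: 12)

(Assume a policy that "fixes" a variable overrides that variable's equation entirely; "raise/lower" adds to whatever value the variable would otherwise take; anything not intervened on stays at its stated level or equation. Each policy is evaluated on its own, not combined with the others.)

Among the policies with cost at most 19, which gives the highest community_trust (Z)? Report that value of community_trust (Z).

1993

Option 1 (B − 35):
  B = 129 − 35 = 94
  F = 150
  U = 208 + 2·94 − 6·150 = -504
  Z = -23 − 4·(-504) = 1993
Option 2 (F := 166, U := 39):
  B = 129
  F = 166
  U = 39
  Z = -23 − 4·39 = -179
Comparing — Option 1: Z=1993, Option 2: Z=-179. Highest is 1993 (Option 1).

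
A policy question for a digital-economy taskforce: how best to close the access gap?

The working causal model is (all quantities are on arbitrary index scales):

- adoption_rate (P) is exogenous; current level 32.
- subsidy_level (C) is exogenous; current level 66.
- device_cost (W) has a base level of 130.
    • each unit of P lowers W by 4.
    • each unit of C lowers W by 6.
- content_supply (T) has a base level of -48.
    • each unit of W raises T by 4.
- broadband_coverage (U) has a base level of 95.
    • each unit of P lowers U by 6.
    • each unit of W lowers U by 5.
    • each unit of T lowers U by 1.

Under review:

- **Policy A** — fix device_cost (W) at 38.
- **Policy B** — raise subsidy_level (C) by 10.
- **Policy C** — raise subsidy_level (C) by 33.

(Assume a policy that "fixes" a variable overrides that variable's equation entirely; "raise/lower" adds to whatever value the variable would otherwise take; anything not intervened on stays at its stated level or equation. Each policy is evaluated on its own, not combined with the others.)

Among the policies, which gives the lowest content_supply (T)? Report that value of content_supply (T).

Policy A (W := 38):
  P = 32
  C = 66
  W = 38
  T = -48 + 4·38 = 104
Policy B (C + 10):
  P = 32
  C = 66 + 10 = 76
  W = 130 − 4·32 − 6·76 = -454
  T = -48 + 4·(-454) = -1864
Policy C (C + 33):
  P = 32
  C = 66 + 33 = 99
  W = 130 − 4·32 − 6·99 = -592
  T = -48 + 4·(-592) = -2416
Comparing — Policy A: T=104, Policy B: T=-1864, Policy C: T=-2416. Lowest is -2416 (Policy C).

-2416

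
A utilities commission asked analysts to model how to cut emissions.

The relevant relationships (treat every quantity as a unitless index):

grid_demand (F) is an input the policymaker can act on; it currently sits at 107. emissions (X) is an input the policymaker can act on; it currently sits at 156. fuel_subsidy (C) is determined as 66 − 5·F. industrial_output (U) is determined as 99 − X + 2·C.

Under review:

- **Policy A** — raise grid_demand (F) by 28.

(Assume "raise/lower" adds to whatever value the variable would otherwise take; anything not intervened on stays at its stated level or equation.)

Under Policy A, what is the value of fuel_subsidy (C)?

-609

Policy A (F + 28):
  F = 107 + 28 = 135
  C = 66 − 5·135 = -609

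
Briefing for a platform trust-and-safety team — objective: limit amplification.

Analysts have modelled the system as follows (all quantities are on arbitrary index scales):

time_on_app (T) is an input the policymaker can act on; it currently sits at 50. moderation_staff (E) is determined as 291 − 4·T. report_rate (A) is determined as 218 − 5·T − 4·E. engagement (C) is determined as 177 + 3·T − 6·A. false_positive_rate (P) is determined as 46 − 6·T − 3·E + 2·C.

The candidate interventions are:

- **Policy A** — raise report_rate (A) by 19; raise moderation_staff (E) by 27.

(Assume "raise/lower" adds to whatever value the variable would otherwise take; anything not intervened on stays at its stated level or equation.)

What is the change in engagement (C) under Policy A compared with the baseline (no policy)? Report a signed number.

Baseline:
  T = 50
  E = 291 − 4·50 = 91
  A = 218 − 5·50 − 4·91 = -396
  C = 177 + 3·50 − 6·(-396) = 2703
Policy A (A + 19, E + 27):
  T = 50
  E = 291 − 4·50 (+27 from intervention) = 118
  A = 218 − 5·50 − 4·118 (+19 from intervention) = -485
  C = 177 + 3·50 − 6·(-485) = 3237
Change in C: 3237 − 2703 = 534

534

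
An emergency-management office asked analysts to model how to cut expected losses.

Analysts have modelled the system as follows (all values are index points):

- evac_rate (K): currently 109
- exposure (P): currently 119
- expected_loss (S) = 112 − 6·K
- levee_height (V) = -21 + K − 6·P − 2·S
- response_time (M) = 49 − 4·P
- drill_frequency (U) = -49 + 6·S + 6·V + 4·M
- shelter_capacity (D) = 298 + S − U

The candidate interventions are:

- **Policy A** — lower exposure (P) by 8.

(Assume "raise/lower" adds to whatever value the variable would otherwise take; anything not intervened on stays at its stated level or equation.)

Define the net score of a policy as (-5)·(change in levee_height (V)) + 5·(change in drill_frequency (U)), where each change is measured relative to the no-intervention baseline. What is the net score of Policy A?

Baseline:
  K = 109
  P = 119
  S = 112 − 6·109 = -542
  V = -21 + 109 − 6·119 − 2·(-542) = 458
  M = 49 − 4·119 = -427
  U = -49 + 6·(-542) + 6·458 + 4·(-427) = -2261
Policy A (P − 8):
  K = 109
  P = 119 − 8 = 111
  S = 112 − 6·109 = -542
  V = -21 + 109 − 6·111 − 2·(-542) = 506
  M = 49 − 4·111 = -395
  U = -49 + 6·(-542) + 6·506 + 4·(-395) = -1845
ΔV = 506 − 458 = 48; ΔU = -1845 − (-2261) = 416
Score = (-5)·48 + 5·416 = 1840

1840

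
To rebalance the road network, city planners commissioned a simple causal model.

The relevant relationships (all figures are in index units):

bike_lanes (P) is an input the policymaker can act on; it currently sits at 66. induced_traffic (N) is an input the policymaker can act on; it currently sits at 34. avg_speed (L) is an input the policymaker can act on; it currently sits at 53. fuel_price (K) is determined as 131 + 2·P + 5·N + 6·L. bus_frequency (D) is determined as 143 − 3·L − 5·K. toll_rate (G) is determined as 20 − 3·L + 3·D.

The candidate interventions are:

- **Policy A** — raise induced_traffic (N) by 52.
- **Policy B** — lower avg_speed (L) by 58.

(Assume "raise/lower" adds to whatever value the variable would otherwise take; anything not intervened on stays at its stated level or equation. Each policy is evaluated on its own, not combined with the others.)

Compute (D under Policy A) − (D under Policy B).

Policy A (N + 52):
  P = 66
  N = 34 + 52 = 86
  L = 53
  K = 131 + 2·66 + 5·86 + 6·53 = 1011
  D = 143 − 3·53 − 5·1011 = -5071
Policy B (L − 58):
  P = 66
  N = 34
  L = 53 − 58 = -5
  K = 131 + 2·66 + 5·34 + 6·(-5) = 403
  D = 143 − 3·(-5) − 5·403 = -1857
D: -5071 − (-1857) = -3214

-3214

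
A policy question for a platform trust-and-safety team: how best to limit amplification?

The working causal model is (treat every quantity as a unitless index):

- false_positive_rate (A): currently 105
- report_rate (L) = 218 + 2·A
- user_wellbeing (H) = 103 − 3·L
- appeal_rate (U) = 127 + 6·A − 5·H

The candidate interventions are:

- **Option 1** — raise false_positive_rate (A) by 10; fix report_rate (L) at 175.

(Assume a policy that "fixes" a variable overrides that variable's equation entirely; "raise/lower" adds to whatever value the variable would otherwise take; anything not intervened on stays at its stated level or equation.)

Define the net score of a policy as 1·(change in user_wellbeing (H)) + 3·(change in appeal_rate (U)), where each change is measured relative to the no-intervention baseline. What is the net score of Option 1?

-10446

Baseline:
  A = 105
  L = 218 + 2·105 = 428
  H = 103 − 3·428 = -1181
  U = 127 + 6·105 − 5·(-1181) = 6662
Option 1 (A + 10, L := 175):
  A = 105 + 10 = 115
  L = 175
  H = 103 − 3·175 = -422
  U = 127 + 6·115 − 5·(-422) = 2927
ΔH = -422 − (-1181) = 759; ΔU = 2927 − 6662 = -3735
Score = 1·759 + 3·(-3735) = -10446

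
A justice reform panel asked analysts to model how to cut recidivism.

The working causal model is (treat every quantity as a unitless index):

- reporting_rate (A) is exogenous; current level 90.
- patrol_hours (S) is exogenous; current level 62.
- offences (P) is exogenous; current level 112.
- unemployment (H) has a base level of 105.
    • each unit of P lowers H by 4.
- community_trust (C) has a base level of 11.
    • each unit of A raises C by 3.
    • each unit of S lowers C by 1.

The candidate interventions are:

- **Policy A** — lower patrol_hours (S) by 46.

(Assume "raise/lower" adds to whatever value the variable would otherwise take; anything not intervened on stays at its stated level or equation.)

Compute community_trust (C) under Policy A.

Policy A (S − 46):
  A = 90
  S = 62 − 46 = 16
  C = 11 + 3·90 − 16 = 265

265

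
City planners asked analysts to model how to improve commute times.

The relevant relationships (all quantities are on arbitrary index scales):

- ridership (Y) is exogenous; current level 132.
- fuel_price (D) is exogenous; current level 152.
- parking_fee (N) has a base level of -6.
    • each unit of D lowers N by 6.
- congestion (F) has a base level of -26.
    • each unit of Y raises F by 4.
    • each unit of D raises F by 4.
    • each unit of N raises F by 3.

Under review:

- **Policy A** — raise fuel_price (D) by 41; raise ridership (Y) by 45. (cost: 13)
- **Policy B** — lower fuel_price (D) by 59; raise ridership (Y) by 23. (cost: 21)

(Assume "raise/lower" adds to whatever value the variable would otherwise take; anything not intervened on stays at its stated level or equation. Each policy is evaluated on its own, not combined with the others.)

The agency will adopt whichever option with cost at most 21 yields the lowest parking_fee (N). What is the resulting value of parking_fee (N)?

-1164

Policy A (D + 41, Y + 45):
  D = 152 + 41 = 193
  N = -6 − 6·193 = -1164
Policy B (D − 59, Y + 23):
  D = 152 − 59 = 93
  N = -6 − 6·93 = -564
Comparing — Policy A: N=-1164, Policy B: N=-564. Lowest is -1164 (Policy A).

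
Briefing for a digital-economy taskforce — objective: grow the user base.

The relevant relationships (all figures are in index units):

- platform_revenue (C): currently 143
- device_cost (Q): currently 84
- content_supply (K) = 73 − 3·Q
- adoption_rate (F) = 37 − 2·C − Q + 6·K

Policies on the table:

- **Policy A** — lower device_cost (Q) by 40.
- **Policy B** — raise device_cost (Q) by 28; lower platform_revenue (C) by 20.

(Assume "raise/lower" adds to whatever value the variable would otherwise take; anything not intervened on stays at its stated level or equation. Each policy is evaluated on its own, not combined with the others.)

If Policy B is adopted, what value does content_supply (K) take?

-263

Policy B (Q + 28, C − 20):
  Q = 84 + 28 = 112
  K = 73 − 3·112 = -263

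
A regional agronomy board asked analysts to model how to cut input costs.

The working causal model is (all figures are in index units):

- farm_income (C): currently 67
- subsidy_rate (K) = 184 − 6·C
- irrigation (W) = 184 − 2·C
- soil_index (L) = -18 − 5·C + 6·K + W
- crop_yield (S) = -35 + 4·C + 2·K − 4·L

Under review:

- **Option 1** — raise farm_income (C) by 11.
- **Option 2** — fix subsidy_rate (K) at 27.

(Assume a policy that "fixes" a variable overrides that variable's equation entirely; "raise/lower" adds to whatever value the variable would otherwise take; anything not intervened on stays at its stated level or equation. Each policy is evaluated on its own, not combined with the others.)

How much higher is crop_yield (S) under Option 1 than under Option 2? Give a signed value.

7194

Option 1 (C + 11):
  C = 67 + 11 = 78
  K = 184 − 6·78 = -284
  W = 184 − 2·78 = 28
  L = -18 − 5·78 + 6·(-284) + 28 = -2084
  S = -35 + 4·78 + 2·(-284) − 4·(-2084) = 8045
Option 2 (K := 27):
  C = 67
  K = 27
  W = 184 − 2·67 = 50
  L = -18 − 5·67 + 6·27 + 50 = -141
  S = -35 + 4·67 + 2·27 − 4·(-141) = 851
S: 8045 − 851 = 7194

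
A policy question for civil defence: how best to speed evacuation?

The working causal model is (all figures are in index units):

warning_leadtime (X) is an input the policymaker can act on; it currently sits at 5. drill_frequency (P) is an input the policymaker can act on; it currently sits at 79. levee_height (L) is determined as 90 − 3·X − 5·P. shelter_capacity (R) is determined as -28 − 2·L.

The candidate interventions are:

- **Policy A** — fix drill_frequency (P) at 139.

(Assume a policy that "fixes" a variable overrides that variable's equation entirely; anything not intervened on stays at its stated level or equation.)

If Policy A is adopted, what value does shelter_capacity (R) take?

Policy A (P := 139):
  X = 5
  P = 139
  L = 90 − 3·5 − 5·139 = -620
  R = -28 − 2·(-620) = 1212

1212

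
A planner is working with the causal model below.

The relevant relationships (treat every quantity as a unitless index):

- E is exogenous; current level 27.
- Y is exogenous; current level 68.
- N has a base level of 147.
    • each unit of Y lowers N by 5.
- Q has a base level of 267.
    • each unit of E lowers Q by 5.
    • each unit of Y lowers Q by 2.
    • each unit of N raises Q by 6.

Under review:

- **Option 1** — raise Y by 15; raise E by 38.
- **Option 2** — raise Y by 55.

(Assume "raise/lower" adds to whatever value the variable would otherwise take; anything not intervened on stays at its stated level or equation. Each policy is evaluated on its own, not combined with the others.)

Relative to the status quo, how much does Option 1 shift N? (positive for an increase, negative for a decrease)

Baseline:
  Y = 68
  N = 147 − 5·68 = -193
Option 1 (Y + 15, E + 38):
  Y = 68 + 15 = 83
  N = 147 − 5·83 = -268
Change in N: -268 − (-193) = -75

-75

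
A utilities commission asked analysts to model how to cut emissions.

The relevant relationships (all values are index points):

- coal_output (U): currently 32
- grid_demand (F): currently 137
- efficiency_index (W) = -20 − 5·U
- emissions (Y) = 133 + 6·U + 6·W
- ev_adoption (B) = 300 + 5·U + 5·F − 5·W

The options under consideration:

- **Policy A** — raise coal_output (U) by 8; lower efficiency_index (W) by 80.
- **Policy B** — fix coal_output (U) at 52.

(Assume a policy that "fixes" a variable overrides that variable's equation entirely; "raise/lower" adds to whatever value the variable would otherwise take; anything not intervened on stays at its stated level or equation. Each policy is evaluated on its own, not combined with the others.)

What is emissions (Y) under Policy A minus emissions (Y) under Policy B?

Policy A (U + 8, W − 80):
  U = 32 + 8 = 40
  W = -20 − 5·40 (−80 from intervention) = -300
  Y = 133 + 6·40 + 6·(-300) = -1427
Policy B (U := 52):
  U = 52
  W = -20 − 5·52 = -280
  Y = 133 + 6·52 + 6·(-280) = -1235
Y: -1427 − (-1235) = -192

-192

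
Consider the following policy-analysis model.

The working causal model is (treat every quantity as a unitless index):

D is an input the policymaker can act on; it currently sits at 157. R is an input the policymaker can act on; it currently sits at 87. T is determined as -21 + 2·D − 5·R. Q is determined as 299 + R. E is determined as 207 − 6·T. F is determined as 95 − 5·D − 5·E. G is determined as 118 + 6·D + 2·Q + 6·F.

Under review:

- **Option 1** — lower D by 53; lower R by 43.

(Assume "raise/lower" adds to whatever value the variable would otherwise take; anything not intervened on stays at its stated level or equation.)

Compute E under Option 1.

405

Option 1 (D − 53, R − 43):
  D = 157 − 53 = 104
  R = 87 − 43 = 44
  T = -21 + 2·104 − 5·44 = -33
  E = 207 − 6·(-33) = 405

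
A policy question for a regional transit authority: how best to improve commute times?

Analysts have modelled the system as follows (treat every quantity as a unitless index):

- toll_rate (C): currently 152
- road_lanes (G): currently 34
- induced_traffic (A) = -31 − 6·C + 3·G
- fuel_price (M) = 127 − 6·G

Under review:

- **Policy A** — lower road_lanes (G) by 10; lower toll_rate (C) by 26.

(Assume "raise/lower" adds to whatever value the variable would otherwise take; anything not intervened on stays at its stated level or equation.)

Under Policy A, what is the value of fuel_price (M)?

Policy A (G − 10, C − 26):
  G = 34 − 10 = 24
  M = 127 − 6·24 = -17

-17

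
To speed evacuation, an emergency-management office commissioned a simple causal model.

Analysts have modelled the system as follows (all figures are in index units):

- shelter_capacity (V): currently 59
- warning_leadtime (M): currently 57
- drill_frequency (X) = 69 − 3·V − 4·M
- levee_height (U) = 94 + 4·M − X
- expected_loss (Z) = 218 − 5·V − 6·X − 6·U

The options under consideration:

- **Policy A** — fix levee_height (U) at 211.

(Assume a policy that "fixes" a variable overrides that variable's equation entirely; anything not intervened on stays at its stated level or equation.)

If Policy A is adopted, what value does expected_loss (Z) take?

Policy A (U := 211):
  V = 59
  M = 57
  X = 69 − 3·59 − 4·57 = -336
  U = 211
  Z = 218 − 5·59 − 6·(-336) − 6·211 = 673

673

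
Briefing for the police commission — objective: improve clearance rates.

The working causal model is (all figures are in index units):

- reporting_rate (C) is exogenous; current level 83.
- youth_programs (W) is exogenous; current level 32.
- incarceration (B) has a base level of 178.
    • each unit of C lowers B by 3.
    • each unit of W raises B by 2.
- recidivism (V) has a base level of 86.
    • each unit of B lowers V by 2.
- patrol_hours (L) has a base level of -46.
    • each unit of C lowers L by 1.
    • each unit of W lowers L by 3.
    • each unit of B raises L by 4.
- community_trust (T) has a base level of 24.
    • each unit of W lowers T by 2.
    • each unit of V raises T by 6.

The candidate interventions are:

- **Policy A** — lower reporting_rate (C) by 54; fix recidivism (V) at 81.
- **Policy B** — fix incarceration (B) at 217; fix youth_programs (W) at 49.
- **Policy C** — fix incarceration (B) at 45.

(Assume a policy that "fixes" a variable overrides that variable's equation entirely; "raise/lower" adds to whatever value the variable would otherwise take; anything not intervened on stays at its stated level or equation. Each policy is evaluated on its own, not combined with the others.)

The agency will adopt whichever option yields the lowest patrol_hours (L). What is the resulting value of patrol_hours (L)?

Policy A (C − 54, V := 81):
  C = 83 − 54 = 29
  W = 32
  B = 178 − 3·29 + 2·32 = 155
  L = -46 − 29 − 3·32 + 4·155 = 449
Policy B (B := 217, W := 49):
  C = 83
  W = 49
  B = 217
  L = -46 − 83 − 3·49 + 4·217 = 592
Policy C (B := 45):
  C = 83
  W = 32
  B = 45
  L = -46 − 83 − 3·32 + 4·45 = -45
Comparing — Policy A: L=449, Policy B: L=592, Policy C: L=-45. Lowest is -45 (Policy C).

-45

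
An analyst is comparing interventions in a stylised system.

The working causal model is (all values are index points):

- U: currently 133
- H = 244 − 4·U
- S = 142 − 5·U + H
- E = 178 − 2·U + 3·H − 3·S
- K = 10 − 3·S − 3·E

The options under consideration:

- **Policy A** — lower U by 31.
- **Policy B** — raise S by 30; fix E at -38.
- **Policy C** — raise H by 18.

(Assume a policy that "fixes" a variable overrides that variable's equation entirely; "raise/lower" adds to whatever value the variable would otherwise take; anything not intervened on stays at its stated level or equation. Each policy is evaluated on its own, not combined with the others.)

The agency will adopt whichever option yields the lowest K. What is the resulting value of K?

Policy A (U − 31):
  U = 133 − 31 = 102
  H = 244 − 4·102 = -164
  S = 142 − 5·102 + (-164) = -532
  E = 178 − 2·102 + 3·(-164) − 3·(-532) = 1078
  K = 10 − 3·(-532) − 3·1078 = -1628
Policy B (S + 30, E := -38):
  U = 133
  H = 244 − 4·133 = -288
  S = 142 − 5·133 + (-288) (+30 from intervention) = -781
  E = -38
  K = 10 − 3·(-781) − 3·(-38) = 2467
Policy C (H + 18):
  U = 133
  H = 244 − 4·133 (+18 from intervention) = -270
  S = 142 − 5·133 + (-270) = -793
  E = 178 − 2·133 + 3·(-270) − 3·(-793) = 1481
  K = 10 − 3·(-793) − 3·1481 = -2054
Comparing — Policy A: K=-1628, Policy B: K=2467, Policy C: K=-2054. Lowest is -2054 (Policy C).

-2054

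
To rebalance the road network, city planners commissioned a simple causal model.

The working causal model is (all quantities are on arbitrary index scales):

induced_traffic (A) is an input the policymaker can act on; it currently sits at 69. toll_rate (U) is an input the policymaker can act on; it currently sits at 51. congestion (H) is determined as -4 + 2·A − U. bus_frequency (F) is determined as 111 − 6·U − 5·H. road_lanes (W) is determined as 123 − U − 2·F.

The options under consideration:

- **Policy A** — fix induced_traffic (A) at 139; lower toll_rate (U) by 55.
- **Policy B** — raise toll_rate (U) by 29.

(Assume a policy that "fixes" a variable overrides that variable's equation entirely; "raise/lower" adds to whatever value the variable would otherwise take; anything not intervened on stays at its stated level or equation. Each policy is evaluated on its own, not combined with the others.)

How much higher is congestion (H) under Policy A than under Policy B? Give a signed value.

Policy A (A := 139, U − 55):
  A = 139
  U = 51 − 55 = -4
  H = -4 + 2·139 − (-4) = 278
Policy B (U + 29):
  A = 69
  U = 51 + 29 = 80
  H = -4 + 2·69 − 80 = 54
H: 278 − 54 = 224

224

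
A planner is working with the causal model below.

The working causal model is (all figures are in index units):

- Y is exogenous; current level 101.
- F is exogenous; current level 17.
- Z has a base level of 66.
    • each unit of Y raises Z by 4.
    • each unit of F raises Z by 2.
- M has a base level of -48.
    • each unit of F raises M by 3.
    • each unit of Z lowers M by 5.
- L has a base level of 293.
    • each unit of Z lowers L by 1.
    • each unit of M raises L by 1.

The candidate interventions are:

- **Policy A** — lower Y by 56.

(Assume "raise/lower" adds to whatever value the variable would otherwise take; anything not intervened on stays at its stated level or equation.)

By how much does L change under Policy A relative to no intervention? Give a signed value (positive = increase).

1344

Baseline:
  Y = 101
  F = 17
  Z = 66 + 4·101 + 2·17 = 504
  M = -48 + 3·17 − 5·504 = -2517
  L = 293 − 504 + (-2517) = -2728
Policy A (Y − 56):
  Y = 101 − 56 = 45
  F = 17
  Z = 66 + 4·45 + 2·17 = 280
  M = -48 + 3·17 − 5·280 = -1397
  L = 293 − 280 + (-1397) = -1384
Change in L: -1384 − (-2728) = 1344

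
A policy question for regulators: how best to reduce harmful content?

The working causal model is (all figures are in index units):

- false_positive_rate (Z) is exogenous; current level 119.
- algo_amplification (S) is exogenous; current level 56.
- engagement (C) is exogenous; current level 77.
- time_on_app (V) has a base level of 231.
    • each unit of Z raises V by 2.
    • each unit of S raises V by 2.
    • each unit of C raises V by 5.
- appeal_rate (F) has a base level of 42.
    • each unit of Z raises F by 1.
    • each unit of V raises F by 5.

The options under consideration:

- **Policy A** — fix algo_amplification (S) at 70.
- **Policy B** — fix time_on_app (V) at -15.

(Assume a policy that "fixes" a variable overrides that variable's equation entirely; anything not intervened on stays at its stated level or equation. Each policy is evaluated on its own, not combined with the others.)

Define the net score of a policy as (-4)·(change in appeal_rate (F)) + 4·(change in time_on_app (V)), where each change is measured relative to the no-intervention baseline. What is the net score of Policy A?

Baseline:
  Z = 119
  S = 56
  C = 77
  V = 231 + 2·119 + 2·56 + 5·77 = 966
  F = 42 + 119 + 5·966 = 4991
Policy A (S := 70):
  Z = 119
  S = 70
  C = 77
  V = 231 + 2·119 + 2·70 + 5·77 = 994
  F = 42 + 119 + 5·994 = 5131
ΔF = 5131 − 4991 = 140; ΔV = 994 − 966 = 28
Score = (-4)·140 + 4·28 = -448

-448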